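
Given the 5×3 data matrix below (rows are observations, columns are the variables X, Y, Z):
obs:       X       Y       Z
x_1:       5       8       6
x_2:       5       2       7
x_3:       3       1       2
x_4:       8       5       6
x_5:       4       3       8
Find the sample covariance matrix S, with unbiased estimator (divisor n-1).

Step 1 — column means:
  mean(X) = (5 + 5 + 3 + 8 + 4) / 5 = 25/5 = 5
  mean(Y) = (8 + 2 + 1 + 5 + 3) / 5 = 19/5 = 3.8
  mean(Z) = (6 + 7 + 2 + 6 + 8) / 5 = 29/5 = 5.8

Step 2 — sample covariance S[i,j] = (1/(n-1)) · Σ_k (x_{k,i} - mean_i) · (x_{k,j} - mean_j), with n-1 = 4.
  S[X,X] = ((0)·(0) + (0)·(0) + (-2)·(-2) + (3)·(3) + (-1)·(-1)) / 4 = 14/4 = 3.5
  S[X,Y] = ((0)·(4.2) + (0)·(-1.8) + (-2)·(-2.8) + (3)·(1.2) + (-1)·(-0.8)) / 4 = 10/4 = 2.5
  S[X,Z] = ((0)·(0.2) + (0)·(1.2) + (-2)·(-3.8) + (3)·(0.2) + (-1)·(2.2)) / 4 = 6/4 = 1.5
  S[Y,Y] = ((4.2)·(4.2) + (-1.8)·(-1.8) + (-2.8)·(-2.8) + (1.2)·(1.2) + (-0.8)·(-0.8)) / 4 = 30.8/4 = 7.7
  S[Y,Z] = ((4.2)·(0.2) + (-1.8)·(1.2) + (-2.8)·(-3.8) + (1.2)·(0.2) + (-0.8)·(2.2)) / 4 = 7.8/4 = 1.95
  S[Z,Z] = ((0.2)·(0.2) + (1.2)·(1.2) + (-3.8)·(-3.8) + (0.2)·(0.2) + (2.2)·(2.2)) / 4 = 20.8/4 = 5.2

S is symmetric (S[j,i] = S[i,j]). Assembling:

S = [[3.5, 2.5, 1.5],
 [2.5, 7.7, 1.95],
 [1.5, 1.95, 5.2]]


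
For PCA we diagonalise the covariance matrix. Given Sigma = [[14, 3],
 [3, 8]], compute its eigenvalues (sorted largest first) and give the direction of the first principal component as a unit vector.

Step 1 — characteristic polynomial of 2×2 Sigma:
  det(Sigma - λI) = λ² - trace · λ + det = 0.
  trace = 14 + 8 = 22, det = 14·8 - (3)² = 103.
Step 2 — discriminant:
  Δ = trace² - 4·det = 484 - 412 = 72.
Step 3 — eigenvalues:
  λ = (trace ± √Δ)/2 = (22 ± 8.4853)/2,
  λ_1 = 15.2426,  λ_2 = 6.7574.

Step 4 — unit eigenvector for λ_1: solve (Sigma - λ_1 I)v = 0. First row:
  (14 - 15.2426)·v_x + (3)·v_y = 0, i.e. (-1.2426)·v_x + (3)·v_y = 0,
  so v ∝ (b, λ_1 - a) = (3, 1.2426) = u.
  ||u|| = √((3)² + (1.2426)²) = √(10.5442) ≈ 3.2472,
  v_1 = u/||u|| ≈ (0.9239, 0.3827) (||v_1|| = 1).

λ_1 = 15.2426,  λ_2 = 6.7574;  v_1 ≈ (0.9239, 0.3827)


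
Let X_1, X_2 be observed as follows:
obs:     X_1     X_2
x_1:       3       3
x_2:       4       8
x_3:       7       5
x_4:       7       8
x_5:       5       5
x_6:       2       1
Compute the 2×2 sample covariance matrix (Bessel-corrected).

Step 1 — column means:
  mean(X_1) = (3 + 4 + 7 + 7 + 5 + 2) / 6 = 28/6 = 4.6667
  mean(X_2) = (3 + 8 + 5 + 8 + 5 + 1) / 6 = 30/6 = 5

Step 2 — sample covariance S[i,j] = (1/(n-1)) · Σ_k (x_{k,i} - mean_i) · (x_{k,j} - mean_j), with n-1 = 5.
  S[X_1,X_1] = ((-1.6667)·(-1.6667) + (-0.6667)·(-0.6667) + (2.3333)·(2.3333) + (2.3333)·(2.3333) + (0.3333)·(0.3333) + (-2.6667)·(-2.6667)) / 5 = 21.3333/5 = 4.2667
  S[X_1,X_2] = ((-1.6667)·(-2) + (-0.6667)·(3) + (2.3333)·(0) + (2.3333)·(3) + (0.3333)·(0) + (-2.6667)·(-4)) / 5 = 19/5 = 3.8
  S[X_2,X_2] = ((-2)·(-2) + (3)·(3) + (0)·(0) + (3)·(3) + (0)·(0) + (-4)·(-4)) / 5 = 38/5 = 7.6

S is symmetric (S[j,i] = S[i,j]). Assembling:

S = [[4.2667, 3.8],
 [3.8, 7.6]]


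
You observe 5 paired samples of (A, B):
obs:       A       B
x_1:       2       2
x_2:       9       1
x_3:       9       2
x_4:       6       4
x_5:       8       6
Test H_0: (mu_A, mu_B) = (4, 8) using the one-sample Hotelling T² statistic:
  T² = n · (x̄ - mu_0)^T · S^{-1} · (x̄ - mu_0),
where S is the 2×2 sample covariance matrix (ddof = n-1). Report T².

Step 1 — sample mean vector:
  mean(A) = (2 + 9 + 9 + 6 + 8) / 5 = 34/5 = 6.8
  mean(B) = (2 + 1 + 2 + 4 + 6) / 5 = 15/5 = 3
  x̄ = (6.8, 3),  deviation x̄ - mu_0 = (6.8, 3) - (4, 8) = (2.8, -5).

Step 2 — sample covariance matrix, S[i,j] = (1/(n-1)) · Σ_k (x_{k,i} - mean_i) · (x_{k,j} - mean_j), divisor n-1 = 4:
  S[A,A] = ((-4.8)·(-4.8) + (2.2)·(2.2) + (2.2)·(2.2) + (-0.8)·(-0.8) + (1.2)·(1.2)) / 4 = 34.8/4 = 8.7
  S[A,B] = ((-4.8)·(-1) + (2.2)·(-2) + (2.2)·(-1) + (-0.8)·(1) + (1.2)·(3)) / 4 = 1/4 = 0.25
  S[B,B] = ((-1)·(-1) + (-2)·(-2) + (-1)·(-1) + (1)·(1) + (3)·(3)) / 4 = 16/4 = 4
  S = [[8.7, 0.25],
 [0.25, 4]].

Step 3 — invert S. det(S) = 8.7·4 - (0.25)² = 34.7375.
  S^{-1} = (1/det) · [[d, -b], [-b, a]] = [[0.1151, -0.0072],
 [-0.0072, 0.2504]].

Step 4 — quadratic form (x̄ - mu_0)^T · S^{-1} · (x̄ - mu_0):
  S^{-1} · (x̄ - mu_0) = (0.3584, -1.2724),
  (x̄ - mu_0)^T · [...] = (2.8)·(0.3584) + (-5)·(-1.2724) = 7.3655.

Step 5 — scale by n: T² = 5 · 7.3655 = 36.8276.

T² ≈ 36.8276


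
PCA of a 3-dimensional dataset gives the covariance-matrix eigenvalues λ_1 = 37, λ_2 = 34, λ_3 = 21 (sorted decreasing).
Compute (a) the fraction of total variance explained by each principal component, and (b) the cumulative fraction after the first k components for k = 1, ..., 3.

Step 1 — total variance = trace(Sigma) = Σ λ_i = 37 + 34 + 21 = 92.

Step 2 — fraction explained by component i = λ_i / Σ λ:
  PC1: 37/92 = 0.4022
  PC2: 34/92 = 0.3696
  PC3: 21/92 = 0.2283

Step 3 — cumulative fraction after k components = (λ_1 + ... + λ_k) / Σ λ:
  k = 1: 37/92 = 0.4022
  k = 2: (37 + 34)/92 = 71/92 = 0.7717
  k = 3: (37 + 34 + 21)/92 = 92/92 = 1

Summary (fraction, with percent):

explained: PC1 0.4022 (40.22%), PC2 0.3696 (36.96%), PC3 0.2283 (22.83%);  cumulative: 0.4022, 0.7717, 1


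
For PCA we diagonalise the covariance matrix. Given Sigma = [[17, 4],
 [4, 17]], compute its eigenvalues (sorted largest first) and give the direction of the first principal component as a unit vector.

Step 1 — characteristic polynomial of 2×2 Sigma:
  det(Sigma - λI) = λ² - trace · λ + det = 0.
  trace = 17 + 17 = 34, det = 17·17 - (4)² = 273.
Step 2 — discriminant:
  Δ = trace² - 4·det = 1156 - 1092 = 64.
Step 3 — eigenvalues:
  λ = (trace ± √Δ)/2 = (34 ± 8)/2,
  λ_1 = 21,  λ_2 = 13.

Step 4 — unit eigenvector for λ_1: solve (Sigma - λ_1 I)v = 0. First row:
  (17 - 21)·v_x + (4)·v_y = 0, i.e. (-4)·v_x + (4)·v_y = 0,
  so v ∝ (b, λ_1 - a) = (4, 4) = u.
  ||u|| = √((4)² + (4)²) = √(32) ≈ 5.6569,
  v_1 = u/||u|| ≈ (0.7071, 0.7071) (||v_1|| = 1).

λ_1 = 21,  λ_2 = 13;  v_1 ≈ (0.7071, 0.7071)


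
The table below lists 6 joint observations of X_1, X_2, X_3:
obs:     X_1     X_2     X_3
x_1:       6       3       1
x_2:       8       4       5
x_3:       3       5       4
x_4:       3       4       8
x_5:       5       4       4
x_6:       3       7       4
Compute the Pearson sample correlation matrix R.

Step 1 — column means:
  mean(X_1) = (6 + 8 + 3 + 3 + 5 + 3) / 6 = 28/6 = 4.6667
  mean(X_2) = (3 + 4 + 5 + 4 + 4 + 7) / 6 = 27/6 = 4.5
  mean(X_3) = (1 + 5 + 4 + 8 + 4 + 4) / 6 = 26/6 = 4.3333

Step 2 — sample variances and covariances s[i,j] = (1/(n-1)) · Σ_k (x_{k,i} - mean_i) · (x_{k,j} - mean_j), with n-1 = 5:
  s[X_1,X_1] = ((1.3333)·(1.3333) + (3.3333)·(3.3333) + (-1.6667)·(-1.6667) + (-1.6667)·(-1.6667) + (0.3333)·(0.3333) + (-1.6667)·(-1.6667)) / 5 = 21.3333/5 = 4.2667
  s[X_1,X_2] = ((1.3333)·(-1.5) + (3.3333)·(-0.5) + (-1.6667)·(0.5) + (-1.6667)·(-0.5) + (0.3333)·(-0.5) + (-1.6667)·(2.5)) / 5 = -8/5 = -1.6
  s[X_1,X_3] = ((1.3333)·(-3.3333) + (3.3333)·(0.6667) + (-1.6667)·(-0.3333) + (-1.6667)·(3.6667) + (0.3333)·(-0.3333) + (-1.6667)·(-0.3333)) / 5 = -7.3333/5 = -1.4667
  s[X_2,X_2] = ((-1.5)·(-1.5) + (-0.5)·(-0.5) + (0.5)·(0.5) + (-0.5)·(-0.5) + (-0.5)·(-0.5) + (2.5)·(2.5)) / 5 = 9.5/5 = 1.9
  s[X_2,X_3] = ((-1.5)·(-3.3333) + (-0.5)·(0.6667) + (0.5)·(-0.3333) + (-0.5)·(3.6667) + (-0.5)·(-0.3333) + (2.5)·(-0.3333)) / 5 = 2/5 = 0.4
  s[X_3,X_3] = ((-3.3333)·(-3.3333) + (0.6667)·(0.6667) + (-0.3333)·(-0.3333) + (3.6667)·(3.6667) + (-0.3333)·(-0.3333) + (-0.3333)·(-0.3333)) / 5 = 25.3333/5 = 5.0667
  Sample standard deviations s_i = √(s[i,i]):
  s(X_1) = √(4.2667) = 2.0656
  s(X_2) = √(1.9) = 1.3784
  s(X_3) = √(5.0667) = 2.2509

Step 3 — r_{ij} = s_{ij} / (s_i · s_j):
  r[X_1,X_1] = 1 (diagonal).
  r[X_1,X_2] = -1.6 / (2.0656 · 1.3784) = -1.6 / 2.8472 = -0.562
  r[X_1,X_3] = -1.4667 / (2.0656 · 2.2509) = -1.4667 / 4.6495 = -0.3154
  r[X_2,X_2] = 1 (diagonal).
  r[X_2,X_3] = 0.4 / (1.3784 · 2.2509) = 0.4 / 3.1027 = 0.1289
  r[X_3,X_3] = 1 (diagonal).

R is symmetric with unit diagonal. Assembling:

R = [[1, -0.562, -0.3154],
 [-0.562, 1, 0.1289],
 [-0.3154, 0.1289, 1]]


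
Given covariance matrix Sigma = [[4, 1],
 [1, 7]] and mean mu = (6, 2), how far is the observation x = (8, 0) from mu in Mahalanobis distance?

Step 1 — centre the observation: (x - mu) = (2, -2).

Step 2 — invert Sigma. det(Sigma) = 4·7 - (1)² = 27.
  Sigma^{-1} = (1/det) · [[d, -b], [-b, a]] = [[0.2593, -0.037],
 [-0.037, 0.1481]].

Step 3 — form the quadratic (x - mu)^T · Sigma^{-1} · (x - mu):
  Sigma^{-1} · (x - mu) = (0.5926, -0.3704).
  (x - mu)^T · [Sigma^{-1} · (x - mu)] = (2)·(0.5926) + (-2)·(-0.3704) = 1.9259.

Step 4 — take square root: d = √(1.9259) ≈ 1.3878.

d(x, mu) = √(1.9259) ≈ 1.3878


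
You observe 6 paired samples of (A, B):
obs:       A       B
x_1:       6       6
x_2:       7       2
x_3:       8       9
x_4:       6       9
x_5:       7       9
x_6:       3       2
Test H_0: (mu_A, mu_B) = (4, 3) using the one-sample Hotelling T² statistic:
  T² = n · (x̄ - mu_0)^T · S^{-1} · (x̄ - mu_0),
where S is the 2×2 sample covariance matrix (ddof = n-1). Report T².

Step 1 — sample mean vector:
  mean(A) = (6 + 7 + 8 + 6 + 7 + 3) / 6 = 37/6 = 6.1667
  mean(B) = (6 + 2 + 9 + 9 + 9 + 2) / 6 = 37/6 = 6.1667
  x̄ = (6.1667, 6.1667),  deviation x̄ - mu_0 = (6.1667, 6.1667) - (4, 3) = (2.1667, 3.1667).

Step 2 — sample covariance matrix, S[i,j] = (1/(n-1)) · Σ_k (x_{k,i} - mean_i) · (x_{k,j} - mean_j), divisor n-1 = 5:
  S[A,A] = ((-0.1667)·(-0.1667) + (0.8333)·(0.8333) + (1.8333)·(1.8333) + (-0.1667)·(-0.1667) + (0.8333)·(0.8333) + (-3.1667)·(-3.1667)) / 5 = 14.8333/5 = 2.9667
  S[A,B] = ((-0.1667)·(-0.1667) + (0.8333)·(-4.1667) + (1.8333)·(2.8333) + (-0.1667)·(2.8333) + (0.8333)·(2.8333) + (-3.1667)·(-4.1667)) / 5 = 16.8333/5 = 3.3667
  S[B,B] = ((-0.1667)·(-0.1667) + (-4.1667)·(-4.1667) + (2.8333)·(2.8333) + (2.8333)·(2.8333) + (2.8333)·(2.8333) + (-4.1667)·(-4.1667)) / 5 = 58.8333/5 = 11.7667
  S = [[2.9667, 3.3667],
 [3.3667, 11.7667]].

Step 3 — invert S. det(S) = 2.9667·11.7667 - (3.3667)² = 23.5733.
  S^{-1} = (1/det) · [[d, -b], [-b, a]] = [[0.4992, -0.1428],
 [-0.1428, 0.1258]].

Step 4 — quadratic form (x̄ - mu_0)^T · S^{-1} · (x̄ - mu_0):
  S^{-1} · (x̄ - mu_0) = (0.6292, 0.0891),
  (x̄ - mu_0)^T · [...] = (2.1667)·(0.6292) + (3.1667)·(0.0891) = 1.6455.

Step 5 — scale by n: T² = 6 · 1.6455 = 9.8727.

T² ≈ 9.8727


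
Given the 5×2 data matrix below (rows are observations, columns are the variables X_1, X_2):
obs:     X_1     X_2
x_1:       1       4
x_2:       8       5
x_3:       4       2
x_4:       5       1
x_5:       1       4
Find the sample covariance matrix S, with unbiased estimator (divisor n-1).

Step 1 — column means:
  mean(X_1) = (1 + 8 + 4 + 5 + 1) / 5 = 19/5 = 3.8
  mean(X_2) = (4 + 5 + 2 + 1 + 4) / 5 = 16/5 = 3.2

Step 2 — sample covariance S[i,j] = (1/(n-1)) · Σ_k (x_{k,i} - mean_i) · (x_{k,j} - mean_j), with n-1 = 4.
  S[X_1,X_1] = ((-2.8)·(-2.8) + (4.2)·(4.2) + (0.2)·(0.2) + (1.2)·(1.2) + (-2.8)·(-2.8)) / 4 = 34.8/4 = 8.7
  S[X_1,X_2] = ((-2.8)·(0.8) + (4.2)·(1.8) + (0.2)·(-1.2) + (1.2)·(-2.2) + (-2.8)·(0.8)) / 4 = 0.2/4 = 0.05
  S[X_2,X_2] = ((0.8)·(0.8) + (1.8)·(1.8) + (-1.2)·(-1.2) + (-2.2)·(-2.2) + (0.8)·(0.8)) / 4 = 10.8/4 = 2.7

S is symmetric (S[j,i] = S[i,j]). Assembling:

S = [[8.7, 0.05],
 [0.05, 2.7]]


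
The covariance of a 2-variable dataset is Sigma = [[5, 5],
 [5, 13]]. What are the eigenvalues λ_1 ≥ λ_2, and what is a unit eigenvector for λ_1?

Step 1 — characteristic polynomial of 2×2 Sigma:
  det(Sigma - λI) = λ² - trace · λ + det = 0.
  trace = 5 + 13 = 18, det = 5·13 - (5)² = 40.
Step 2 — discriminant:
  Δ = trace² - 4·det = 324 - 160 = 164.
Step 3 — eigenvalues:
  λ = (trace ± √Δ)/2 = (18 ± 12.8062)/2,
  λ_1 = 15.4031,  λ_2 = 2.5969.

Step 4 — unit eigenvector for λ_1: solve (Sigma - λ_1 I)v = 0. First row:
  (5 - 15.4031)·v_x + (5)·v_y = 0, i.e. (-10.4031)·v_x + (5)·v_y = 0,
  so v ∝ (b, λ_1 - a) = (5, 10.4031) = u.
  ||u|| = √((5)² + (10.4031)²) = √(133.225) ≈ 11.5423,
  v_1 = u/||u|| ≈ (0.4332, 0.9013) (||v_1|| = 1).

λ_1 = 15.4031,  λ_2 = 2.5969;  v_1 ≈ (0.4332, 0.9013)


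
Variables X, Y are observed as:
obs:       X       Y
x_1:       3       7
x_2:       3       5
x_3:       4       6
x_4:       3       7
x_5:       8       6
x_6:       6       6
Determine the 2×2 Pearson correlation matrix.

Step 1 — column means:
  mean(X) = (3 + 3 + 4 + 3 + 8 + 6) / 6 = 27/6 = 4.5
  mean(Y) = (7 + 5 + 6 + 7 + 6 + 6) / 6 = 37/6 = 6.1667

Step 2 — sample variances and covariances s[i,j] = (1/(n-1)) · Σ_k (x_{k,i} - mean_i) · (x_{k,j} - mean_j), with n-1 = 5:
  s[X,X] = ((-1.5)·(-1.5) + (-1.5)·(-1.5) + (-0.5)·(-0.5) + (-1.5)·(-1.5) + (3.5)·(3.5) + (1.5)·(1.5)) / 5 = 21.5/5 = 4.3
  s[X,Y] = ((-1.5)·(0.8333) + (-1.5)·(-1.1667) + (-0.5)·(-0.1667) + (-1.5)·(0.8333) + (3.5)·(-0.1667) + (1.5)·(-0.1667)) / 5 = -1.5/5 = -0.3
  s[Y,Y] = ((0.8333)·(0.8333) + (-1.1667)·(-1.1667) + (-0.1667)·(-0.1667) + (0.8333)·(0.8333) + (-0.1667)·(-0.1667) + (-0.1667)·(-0.1667)) / 5 = 2.8333/5 = 0.5667
  Sample standard deviations s_i = √(s[i,i]):
  s(X) = √(4.3) = 2.0736
  s(Y) = √(0.5667) = 0.7528

Step 3 — r_{ij} = s_{ij} / (s_i · s_j):
  r[X,X] = 1 (diagonal).
  r[X,Y] = -0.3 / (2.0736 · 0.7528) = -0.3 / 1.561 = -0.1922
  r[Y,Y] = 1 (diagonal).

R is symmetric with unit diagonal. Assembling:

R = [[1, -0.1922],
 [-0.1922, 1]]


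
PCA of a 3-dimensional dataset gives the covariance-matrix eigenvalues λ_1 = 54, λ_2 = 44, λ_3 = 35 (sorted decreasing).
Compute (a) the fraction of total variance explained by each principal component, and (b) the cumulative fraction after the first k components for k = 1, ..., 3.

Step 1 — total variance = trace(Sigma) = Σ λ_i = 54 + 44 + 35 = 133.

Step 2 — fraction explained by component i = λ_i / Σ λ:
  PC1: 54/133 = 0.406
  PC2: 44/133 = 0.3308
  PC3: 35/133 = 0.2632

Step 3 — cumulative fraction after k components = (λ_1 + ... + λ_k) / Σ λ:
  k = 1: 54/133 = 0.406
  k = 2: (54 + 44)/133 = 98/133 = 0.7368
  k = 3: (54 + 44 + 35)/133 = 133/133 = 1

Summary (fraction, with percent):

explained: PC1 0.406 (40.6%), PC2 0.3308 (33.08%), PC3 0.2632 (26.32%);  cumulative: 0.406, 0.7368, 1


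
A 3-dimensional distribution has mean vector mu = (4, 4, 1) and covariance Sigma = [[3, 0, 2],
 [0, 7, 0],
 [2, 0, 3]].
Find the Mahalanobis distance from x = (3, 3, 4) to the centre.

Step 1 — centre the observation: (x - mu) = (-1, -1, 3).

Step 2 — invert Sigma (cofactor / det for 3×3, or solve directly):
  Sigma^{-1} = [[0.6, 0, -0.4],
 [0, 0.1429, 0],
 [-0.4, 0, 0.6]].

Step 3 — form the quadratic (x - mu)^T · Sigma^{-1} · (x - mu):
  Sigma^{-1} · (x - mu) = (-1.8, -0.1429, 2.2).
  (x - mu)^T · [Sigma^{-1} · (x - mu)] = (-1)·(-1.8) + (-1)·(-0.1429) + (3)·(2.2) = 8.5429.

Step 4 — take square root: d = √(8.5429) ≈ 2.9228.

d(x, mu) = √(8.5429) ≈ 2.9228


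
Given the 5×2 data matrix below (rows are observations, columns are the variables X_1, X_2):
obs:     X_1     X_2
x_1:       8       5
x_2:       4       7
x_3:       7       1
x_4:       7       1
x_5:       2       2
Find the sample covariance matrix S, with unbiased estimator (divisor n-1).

Step 1 — column means:
  mean(X_1) = (8 + 4 + 7 + 7 + 2) / 5 = 28/5 = 5.6
  mean(X_2) = (5 + 7 + 1 + 1 + 2) / 5 = 16/5 = 3.2

Step 2 — sample covariance S[i,j] = (1/(n-1)) · Σ_k (x_{k,i} - mean_i) · (x_{k,j} - mean_j), with n-1 = 4.
  S[X_1,X_1] = ((2.4)·(2.4) + (-1.6)·(-1.6) + (1.4)·(1.4) + (1.4)·(1.4) + (-3.6)·(-3.6)) / 4 = 25.2/4 = 6.3
  S[X_1,X_2] = ((2.4)·(1.8) + (-1.6)·(3.8) + (1.4)·(-2.2) + (1.4)·(-2.2) + (-3.6)·(-1.2)) / 4 = -3.6/4 = -0.9
  S[X_2,X_2] = ((1.8)·(1.8) + (3.8)·(3.8) + (-2.2)·(-2.2) + (-2.2)·(-2.2) + (-1.2)·(-1.2)) / 4 = 28.8/4 = 7.2

S is symmetric (S[j,i] = S[i,j]). Assembling:

S = [[6.3, -0.9],
 [-0.9, 7.2]]


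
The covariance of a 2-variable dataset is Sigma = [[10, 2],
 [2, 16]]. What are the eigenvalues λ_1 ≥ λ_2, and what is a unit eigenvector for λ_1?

Step 1 — characteristic polynomial of 2×2 Sigma:
  det(Sigma - λI) = λ² - trace · λ + det = 0.
  trace = 10 + 16 = 26, det = 10·16 - (2)² = 156.
Step 2 — discriminant:
  Δ = trace² - 4·det = 676 - 624 = 52.
Step 3 — eigenvalues:
  λ = (trace ± √Δ)/2 = (26 ± 7.2111)/2,
  λ_1 = 16.6056,  λ_2 = 9.3944.

Step 4 — unit eigenvector for λ_1: solve (Sigma - λ_1 I)v = 0. First row:
  (10 - 16.6056)·v_x + (2)·v_y = 0, i.e. (-6.6056)·v_x + (2)·v_y = 0,
  so v ∝ (b, λ_1 - a) = (2, 6.6056) = u.
  ||u|| = √((2)² + (6.6056)²) = √(47.6333) ≈ 6.9017,
  v_1 = u/||u|| ≈ (0.2898, 0.9571) (||v_1|| = 1).

λ_1 = 16.6056,  λ_2 = 9.3944;  v_1 ≈ (0.2898, 0.9571)


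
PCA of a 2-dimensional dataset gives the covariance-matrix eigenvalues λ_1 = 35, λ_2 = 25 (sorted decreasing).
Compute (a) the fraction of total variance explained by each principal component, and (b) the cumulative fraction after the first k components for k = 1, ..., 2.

Step 1 — total variance = trace(Sigma) = Σ λ_i = 35 + 25 = 60.

Step 2 — fraction explained by component i = λ_i / Σ λ:
  PC1: 35/60 = 0.5833
  PC2: 25/60 = 0.4167

Step 3 — cumulative fraction after k components = (λ_1 + ... + λ_k) / Σ λ:
  k = 1: 35/60 = 0.5833
  k = 2: (35 + 25)/60 = 60/60 = 1

Summary (fraction, with percent):

explained: PC1 0.5833 (58.33%), PC2 0.4167 (41.67%);  cumulative: 0.5833, 1


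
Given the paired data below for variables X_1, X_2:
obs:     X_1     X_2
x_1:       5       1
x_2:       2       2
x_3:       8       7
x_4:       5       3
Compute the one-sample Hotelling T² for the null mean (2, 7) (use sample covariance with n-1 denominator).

Step 1 — sample mean vector:
  mean(X_1) = (5 + 2 + 8 + 5) / 4 = 20/4 = 5
  mean(X_2) = (1 + 2 + 7 + 3) / 4 = 13/4 = 3.25
  x̄ = (5, 3.25),  deviation x̄ - mu_0 = (5, 3.25) - (2, 7) = (3, -3.75).

Step 2 — sample covariance matrix, S[i,j] = (1/(n-1)) · Σ_k (x_{k,i} - mean_i) · (x_{k,j} - mean_j), divisor n-1 = 3:
  S[X_1,X_1] = ((0)·(0) + (-3)·(-3) + (3)·(3) + (0)·(0)) / 3 = 18/3 = 6
  S[X_1,X_2] = ((0)·(-2.25) + (-3)·(-1.25) + (3)·(3.75) + (0)·(-0.25)) / 3 = 15/3 = 5
  S[X_2,X_2] = ((-2.25)·(-2.25) + (-1.25)·(-1.25) + (3.75)·(3.75) + (-0.25)·(-0.25)) / 3 = 20.75/3 = 6.9167
  S = [[6, 5],
 [5, 6.9167]].

Step 3 — invert S. det(S) = 6·6.9167 - (5)² = 16.5.
  S^{-1} = (1/det) · [[d, -b], [-b, a]] = [[0.4192, -0.303],
 [-0.303, 0.3636]].

Step 4 — quadratic form (x̄ - mu_0)^T · S^{-1} · (x̄ - mu_0):
  S^{-1} · (x̄ - mu_0) = (2.3939, -2.2727),
  (x̄ - mu_0)^T · [...] = (3)·(2.3939) + (-3.75)·(-2.2727) = 15.7045.

Step 5 — scale by n: T² = 4 · 15.7045 = 62.8182.

T² ≈ 62.8182


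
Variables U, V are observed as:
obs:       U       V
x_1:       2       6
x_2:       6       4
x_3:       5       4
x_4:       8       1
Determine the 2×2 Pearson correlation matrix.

Step 1 — column means:
  mean(U) = (2 + 6 + 5 + 8) / 4 = 21/4 = 5.25
  mean(V) = (6 + 4 + 4 + 1) / 4 = 15/4 = 3.75

Step 2 — sample variances and covariances s[i,j] = (1/(n-1)) · Σ_k (x_{k,i} - mean_i) · (x_{k,j} - mean_j), with n-1 = 3:
  s[U,U] = ((-3.25)·(-3.25) + (0.75)·(0.75) + (-0.25)·(-0.25) + (2.75)·(2.75)) / 3 = 18.75/3 = 6.25
  s[U,V] = ((-3.25)·(2.25) + (0.75)·(0.25) + (-0.25)·(0.25) + (2.75)·(-2.75)) / 3 = -14.75/3 = -4.9167
  s[V,V] = ((2.25)·(2.25) + (0.25)·(0.25) + (0.25)·(0.25) + (-2.75)·(-2.75)) / 3 = 12.75/3 = 4.25
  Sample standard deviations s_i = √(s[i,i]):
  s(U) = √(6.25) = 2.5
  s(V) = √(4.25) = 2.0616

Step 3 — r_{ij} = s_{ij} / (s_i · s_j):
  r[U,U] = 1 (diagonal).
  r[U,V] = -4.9167 / (2.5 · 2.0616) = -4.9167 / 5.1539 = -0.954
  r[V,V] = 1 (diagonal).

R is symmetric with unit diagonal. Assembling:

R = [[1, -0.954],
 [-0.954, 1]]


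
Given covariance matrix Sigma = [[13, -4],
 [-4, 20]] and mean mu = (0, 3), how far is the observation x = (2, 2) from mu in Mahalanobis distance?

Step 1 — centre the observation: (x - mu) = (2, -1).

Step 2 — invert Sigma. det(Sigma) = 13·20 - (-4)² = 244.
  Sigma^{-1} = (1/det) · [[d, -b], [-b, a]] = [[0.082, 0.0164],
 [0.0164, 0.0533]].

Step 3 — form the quadratic (x - mu)^T · Sigma^{-1} · (x - mu):
  Sigma^{-1} · (x - mu) = (0.1475, -0.0205).
  (x - mu)^T · [Sigma^{-1} · (x - mu)] = (2)·(0.1475) + (-1)·(-0.0205) = 0.3156.

Step 4 — take square root: d = √(0.3156) ≈ 0.5618.

d(x, mu) = √(0.3156) ≈ 0.5618


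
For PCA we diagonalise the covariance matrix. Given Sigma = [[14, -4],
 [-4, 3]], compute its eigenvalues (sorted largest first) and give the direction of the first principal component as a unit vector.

Step 1 — characteristic polynomial of 2×2 Sigma:
  det(Sigma - λI) = λ² - trace · λ + det = 0.
  trace = 14 + 3 = 17, det = 14·3 - (-4)² = 26.
Step 2 — discriminant:
  Δ = trace² - 4·det = 289 - 104 = 185.
Step 3 — eigenvalues:
  λ = (trace ± √Δ)/2 = (17 ± 13.6015)/2,
  λ_1 = 15.3007,  λ_2 = 1.6993.

Step 4 — unit eigenvector for λ_1: solve (Sigma - λ_1 I)v = 0. First row:
  (14 - 15.3007)·v_x + (-4)·v_y = 0, i.e. (-1.3007)·v_x + (-4)·v_y = 0,
  so v ∝ (b, λ_1 - a) = (-4, 1.3007); multiply by -1 so the first entry is positive: u = (4, -1.3007).
  ||u|| = √((4)² + (-1.3007)²) = √(17.6919) ≈ 4.2062,
  v_1 = u/||u|| ≈ (0.951, -0.3092) (||v_1|| = 1).

λ_1 = 15.3007,  λ_2 = 1.6993;  v_1 ≈ (0.951, -0.3092)


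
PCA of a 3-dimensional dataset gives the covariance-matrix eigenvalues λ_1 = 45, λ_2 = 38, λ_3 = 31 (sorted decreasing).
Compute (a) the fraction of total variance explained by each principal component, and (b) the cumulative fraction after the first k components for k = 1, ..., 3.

Step 1 — total variance = trace(Sigma) = Σ λ_i = 45 + 38 + 31 = 114.

Step 2 — fraction explained by component i = λ_i / Σ λ:
  PC1: 45/114 = 0.3947
  PC2: 38/114 = 0.3333
  PC3: 31/114 = 0.2719

Step 3 — cumulative fraction after k components = (λ_1 + ... + λ_k) / Σ λ:
  k = 1: 45/114 = 0.3947
  k = 2: (45 + 38)/114 = 83/114 = 0.7281
  k = 3: (45 + 38 + 31)/114 = 114/114 = 1

Summary (fraction, with percent):

explained: PC1 0.3947 (39.47%), PC2 0.3333 (33.33%), PC3 0.2719 (27.19%);  cumulative: 0.3947, 0.7281, 1


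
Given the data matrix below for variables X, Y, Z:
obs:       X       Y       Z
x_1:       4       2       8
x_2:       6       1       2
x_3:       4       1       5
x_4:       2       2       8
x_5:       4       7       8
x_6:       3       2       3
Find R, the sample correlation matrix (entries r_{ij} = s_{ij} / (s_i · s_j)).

Step 1 — column means:
  mean(X) = (4 + 6 + 4 + 2 + 4 + 3) / 6 = 23/6 = 3.8333
  mean(Y) = (2 + 1 + 1 + 2 + 7 + 2) / 6 = 15/6 = 2.5
  mean(Z) = (8 + 2 + 5 + 8 + 8 + 3) / 6 = 34/6 = 5.6667

Step 2 — sample variances and covariances s[i,j] = (1/(n-1)) · Σ_k (x_{k,i} - mean_i) · (x_{k,j} - mean_j), with n-1 = 5:
  s[X,X] = ((0.1667)·(0.1667) + (2.1667)·(2.1667) + (0.1667)·(0.1667) + (-1.8333)·(-1.8333) + (0.1667)·(0.1667) + (-0.8333)·(-0.8333)) / 5 = 8.8333/5 = 1.7667
  s[X,Y] = ((0.1667)·(-0.5) + (2.1667)·(-1.5) + (0.1667)·(-1.5) + (-1.8333)·(-0.5) + (0.1667)·(4.5) + (-0.8333)·(-0.5)) / 5 = -1.5/5 = -0.3
  s[X,Z] = ((0.1667)·(2.3333) + (2.1667)·(-3.6667) + (0.1667)·(-0.6667) + (-1.8333)·(2.3333) + (0.1667)·(2.3333) + (-0.8333)·(-2.6667)) / 5 = -9.3333/5 = -1.8667
  s[Y,Y] = ((-0.5)·(-0.5) + (-1.5)·(-1.5) + (-1.5)·(-1.5) + (-0.5)·(-0.5) + (4.5)·(4.5) + (-0.5)·(-0.5)) / 5 = 25.5/5 = 5.1
  s[Y,Z] = ((-0.5)·(2.3333) + (-1.5)·(-3.6667) + (-1.5)·(-0.6667) + (-0.5)·(2.3333) + (4.5)·(2.3333) + (-0.5)·(-2.6667)) / 5 = 16/5 = 3.2
  s[Z,Z] = ((2.3333)·(2.3333) + (-3.6667)·(-3.6667) + (-0.6667)·(-0.6667) + (2.3333)·(2.3333) + (2.3333)·(2.3333) + (-2.6667)·(-2.6667)) / 5 = 37.3333/5 = 7.4667
  Sample standard deviations s_i = √(s[i,i]):
  s(X) = √(1.7667) = 1.3292
  s(Y) = √(5.1) = 2.2583
  s(Z) = √(7.4667) = 2.7325

Step 3 — r_{ij} = s_{ij} / (s_i · s_j):
  r[X,X] = 1 (diagonal).
  r[X,Y] = -0.3 / (1.3292 · 2.2583) = -0.3 / 3.0017 = -0.0999
  r[X,Z] = -1.8667 / (1.3292 · 2.7325) = -1.8667 / 3.632 = -0.514
  r[Y,Y] = 1 (diagonal).
  r[Y,Z] = 3.2 / (2.2583 · 2.7325) = 3.2 / 6.1709 = 0.5186
  r[Z,Z] = 1 (diagonal).

R is symmetric with unit diagonal. Assembling:

R = [[1, -0.0999, -0.514],
 [-0.0999, 1, 0.5186],
 [-0.514, 0.5186, 1]]


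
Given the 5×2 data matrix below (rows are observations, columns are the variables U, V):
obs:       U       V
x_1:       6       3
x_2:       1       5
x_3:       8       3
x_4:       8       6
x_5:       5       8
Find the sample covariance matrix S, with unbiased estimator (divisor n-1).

Step 1 — column means:
  mean(U) = (6 + 1 + 8 + 8 + 5) / 5 = 28/5 = 5.6
  mean(V) = (3 + 5 + 3 + 6 + 8) / 5 = 25/5 = 5

Step 2 — sample covariance S[i,j] = (1/(n-1)) · Σ_k (x_{k,i} - mean_i) · (x_{k,j} - mean_j), with n-1 = 4.
  S[U,U] = ((0.4)·(0.4) + (-4.6)·(-4.6) + (2.4)·(2.4) + (2.4)·(2.4) + (-0.6)·(-0.6)) / 4 = 33.2/4 = 8.3
  S[U,V] = ((0.4)·(-2) + (-4.6)·(0) + (2.4)·(-2) + (2.4)·(1) + (-0.6)·(3)) / 4 = -5/4 = -1.25
  S[V,V] = ((-2)·(-2) + (0)·(0) + (-2)·(-2) + (1)·(1) + (3)·(3)) / 4 = 18/4 = 4.5

S is symmetric (S[j,i] = S[i,j]). Assembling:

S = [[8.3, -1.25],
 [-1.25, 4.5]]


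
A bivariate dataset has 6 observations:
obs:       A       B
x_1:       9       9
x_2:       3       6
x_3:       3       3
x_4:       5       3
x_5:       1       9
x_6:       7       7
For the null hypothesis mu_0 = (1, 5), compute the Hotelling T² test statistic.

Step 1 — sample mean vector:
  mean(A) = (9 + 3 + 3 + 5 + 1 + 7) / 6 = 28/6 = 4.6667
  mean(B) = (9 + 6 + 3 + 3 + 9 + 7) / 6 = 37/6 = 6.1667
  x̄ = (4.6667, 6.1667),  deviation x̄ - mu_0 = (4.6667, 6.1667) - (1, 5) = (3.6667, 1.1667).

Step 2 — sample covariance matrix, S[i,j] = (1/(n-1)) · Σ_k (x_{k,i} - mean_i) · (x_{k,j} - mean_j), divisor n-1 = 5:
  S[A,A] = ((4.3333)·(4.3333) + (-1.6667)·(-1.6667) + (-1.6667)·(-1.6667) + (0.3333)·(0.3333) + (-3.6667)·(-3.6667) + (2.3333)·(2.3333)) / 5 = 43.3333/5 = 8.6667
  S[A,B] = ((4.3333)·(2.8333) + (-1.6667)·(-0.1667) + (-1.6667)·(-3.1667) + (0.3333)·(-3.1667) + (-3.6667)·(2.8333) + (2.3333)·(0.8333)) / 5 = 8.3333/5 = 1.6667
  S[B,B] = ((2.8333)·(2.8333) + (-0.1667)·(-0.1667) + (-3.1667)·(-3.1667) + (-3.1667)·(-3.1667) + (2.8333)·(2.8333) + (0.8333)·(0.8333)) / 5 = 36.8333/5 = 7.3667
  S = [[8.6667, 1.6667],
 [1.6667, 7.3667]].

Step 3 — invert S. det(S) = 8.6667·7.3667 - (1.6667)² = 61.0667.
  S^{-1} = (1/det) · [[d, -b], [-b, a]] = [[0.1206, -0.0273],
 [-0.0273, 0.1419]].

Step 4 — quadratic form (x̄ - mu_0)^T · S^{-1} · (x̄ - mu_0):
  S^{-1} · (x̄ - mu_0) = (0.4105, 0.0655),
  (x̄ - mu_0)^T · [...] = (3.6667)·(0.4105) + (1.1667)·(0.0655) = 1.5815.

Step 5 — scale by n: T² = 6 · 1.5815 = 9.4891.

T² ≈ 9.4891


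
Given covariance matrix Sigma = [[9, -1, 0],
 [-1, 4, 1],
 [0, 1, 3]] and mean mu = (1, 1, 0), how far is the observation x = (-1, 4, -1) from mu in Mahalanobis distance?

Step 1 — centre the observation: (x - mu) = (-2, 3, -1).

Step 2 — invert Sigma (cofactor / det for 3×3, or solve directly):
  Sigma^{-1} = [[0.1146, 0.0313, -0.0104],
 [0.0312, 0.2813, -0.0938],
 [-0.0104, -0.0938, 0.3646]].

Step 3 — form the quadratic (x - mu)^T · Sigma^{-1} · (x - mu):
  Sigma^{-1} · (x - mu) = (-0.125, 0.875, -0.625).
  (x - mu)^T · [Sigma^{-1} · (x - mu)] = (-2)·(-0.125) + (3)·(0.875) + (-1)·(-0.625) = 3.5.

Step 4 — take square root: d = √(3.5) ≈ 1.8708.

d(x, mu) = √(3.5) ≈ 1.8708


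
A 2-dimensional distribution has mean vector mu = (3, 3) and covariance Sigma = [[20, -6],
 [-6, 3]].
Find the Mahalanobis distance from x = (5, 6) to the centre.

Step 1 — centre the observation: (x - mu) = (2, 3).

Step 2 — invert Sigma. det(Sigma) = 20·3 - (-6)² = 24.
  Sigma^{-1} = (1/det) · [[d, -b], [-b, a]] = [[0.125, 0.25],
 [0.25, 0.8333]].

Step 3 — form the quadratic (x - mu)^T · Sigma^{-1} · (x - mu):
  Sigma^{-1} · (x - mu) = (1, 3).
  (x - mu)^T · [Sigma^{-1} · (x - mu)] = (2)·(1) + (3)·(3) = 11.

Step 4 — take square root: d = √(11) ≈ 3.3166.

d(x, mu) = √(11) ≈ 3.3166


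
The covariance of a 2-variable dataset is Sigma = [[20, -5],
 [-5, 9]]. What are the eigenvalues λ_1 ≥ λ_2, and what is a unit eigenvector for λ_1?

Step 1 — characteristic polynomial of 2×2 Sigma:
  det(Sigma - λI) = λ² - trace · λ + det = 0.
  trace = 20 + 9 = 29, det = 20·9 - (-5)² = 155.
Step 2 — discriminant:
  Δ = trace² - 4·det = 841 - 620 = 221.
Step 3 — eigenvalues:
  λ = (trace ± √Δ)/2 = (29 ± 14.8661)/2,
  λ_1 = 21.933,  λ_2 = 7.067.

Step 4 — unit eigenvector for λ_1: solve (Sigma - λ_1 I)v = 0. First row:
  (20 - 21.933)·v_x + (-5)·v_y = 0, i.e. (-1.933)·v_x + (-5)·v_y = 0,
  so v ∝ (b, λ_1 - a) = (-5, 1.933); multiply by -1 so the first entry is positive: u = (5, -1.933).
  ||u|| = √((5)² + (-1.933)²) = √(28.7366) ≈ 5.3607,
  v_1 = u/||u|| ≈ (0.9327, -0.3606) (||v_1|| = 1).

λ_1 = 21.933,  λ_2 = 7.067;  v_1 ≈ (0.9327, -0.3606)


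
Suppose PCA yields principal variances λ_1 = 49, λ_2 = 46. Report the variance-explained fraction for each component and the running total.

Step 1 — total variance = trace(Sigma) = Σ λ_i = 49 + 46 = 95.

Step 2 — fraction explained by component i = λ_i / Σ λ:
  PC1: 49/95 = 0.5158
  PC2: 46/95 = 0.4842

Step 3 — cumulative fraction after k components = (λ_1 + ... + λ_k) / Σ λ:
  k = 1: 49/95 = 0.5158
  k = 2: (49 + 46)/95 = 95/95 = 1

Summary (fraction, with percent):

explained: PC1 0.5158 (51.58%), PC2 0.4842 (48.42%);  cumulative: 0.5158, 1


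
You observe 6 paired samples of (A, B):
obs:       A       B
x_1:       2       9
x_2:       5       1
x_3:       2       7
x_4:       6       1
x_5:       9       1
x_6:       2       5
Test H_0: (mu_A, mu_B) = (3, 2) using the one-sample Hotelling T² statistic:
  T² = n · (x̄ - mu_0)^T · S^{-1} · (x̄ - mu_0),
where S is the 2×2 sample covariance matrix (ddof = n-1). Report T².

Step 1 — sample mean vector:
  mean(A) = (2 + 5 + 2 + 6 + 9 + 2) / 6 = 26/6 = 4.3333
  mean(B) = (9 + 1 + 7 + 1 + 1 + 5) / 6 = 24/6 = 4
  x̄ = (4.3333, 4),  deviation x̄ - mu_0 = (4.3333, 4) - (3, 2) = (1.3333, 2).

Step 2 — sample covariance matrix, S[i,j] = (1/(n-1)) · Σ_k (x_{k,i} - mean_i) · (x_{k,j} - mean_j), divisor n-1 = 5:
  S[A,A] = ((-2.3333)·(-2.3333) + (0.6667)·(0.6667) + (-2.3333)·(-2.3333) + (1.6667)·(1.6667) + (4.6667)·(4.6667) + (-2.3333)·(-2.3333)) / 5 = 41.3333/5 = 8.2667
  S[A,B] = ((-2.3333)·(5) + (0.6667)·(-3) + (-2.3333)·(3) + (1.6667)·(-3) + (4.6667)·(-3) + (-2.3333)·(1)) / 5 = -42/5 = -8.4
  S[B,B] = ((5)·(5) + (-3)·(-3) + (3)·(3) + (-3)·(-3) + (-3)·(-3) + (1)·(1)) / 5 = 62/5 = 12.4
  S = [[8.2667, -8.4],
 [-8.4, 12.4]].

Step 3 — invert S. det(S) = 8.2667·12.4 - (-8.4)² = 31.9467.
  S^{-1} = (1/det) · [[d, -b], [-b, a]] = [[0.3881, 0.2629],
 [0.2629, 0.2588]].

Step 4 — quadratic form (x̄ - mu_0)^T · S^{-1} · (x̄ - mu_0):
  S^{-1} · (x̄ - mu_0) = (1.0434, 0.8681),
  (x̄ - mu_0)^T · [...] = (1.3333)·(1.0434) + (2)·(0.8681) = 3.1274.

Step 5 — scale by n: T² = 6 · 3.1274 = 18.7646.

T² ≈ 18.7646


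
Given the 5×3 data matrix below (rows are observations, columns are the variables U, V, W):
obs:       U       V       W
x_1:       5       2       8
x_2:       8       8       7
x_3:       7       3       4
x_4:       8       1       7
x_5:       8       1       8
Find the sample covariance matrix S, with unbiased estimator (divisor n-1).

Step 1 — column means:
  mean(U) = (5 + 8 + 7 + 8 + 8) / 5 = 36/5 = 7.2
  mean(V) = (2 + 8 + 3 + 1 + 1) / 5 = 15/5 = 3
  mean(W) = (8 + 7 + 4 + 7 + 8) / 5 = 34/5 = 6.8

Step 2 — sample covariance S[i,j] = (1/(n-1)) · Σ_k (x_{k,i} - mean_i) · (x_{k,j} - mean_j), with n-1 = 4.
  S[U,U] = ((-2.2)·(-2.2) + (0.8)·(0.8) + (-0.2)·(-0.2) + (0.8)·(0.8) + (0.8)·(0.8)) / 4 = 6.8/4 = 1.7
  S[U,V] = ((-2.2)·(-1) + (0.8)·(5) + (-0.2)·(0) + (0.8)·(-2) + (0.8)·(-2)) / 4 = 3/4 = 0.75
  S[U,W] = ((-2.2)·(1.2) + (0.8)·(0.2) + (-0.2)·(-2.8) + (0.8)·(0.2) + (0.8)·(1.2)) / 4 = -0.8/4 = -0.2
  S[V,V] = ((-1)·(-1) + (5)·(5) + (0)·(0) + (-2)·(-2) + (-2)·(-2)) / 4 = 34/4 = 8.5
  S[V,W] = ((-1)·(1.2) + (5)·(0.2) + (0)·(-2.8) + (-2)·(0.2) + (-2)·(1.2)) / 4 = -3/4 = -0.75
  S[W,W] = ((1.2)·(1.2) + (0.2)·(0.2) + (-2.8)·(-2.8) + (0.2)·(0.2) + (1.2)·(1.2)) / 4 = 10.8/4 = 2.7

S is symmetric (S[j,i] = S[i,j]). Assembling:

S = [[1.7, 0.75, -0.2],
 [0.75, 8.5, -0.75],
 [-0.2, -0.75, 2.7]]


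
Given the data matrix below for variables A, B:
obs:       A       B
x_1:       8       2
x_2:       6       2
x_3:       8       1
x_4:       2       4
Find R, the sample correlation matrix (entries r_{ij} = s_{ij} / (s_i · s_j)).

Step 1 — column means:
  mean(A) = (8 + 6 + 8 + 2) / 4 = 24/4 = 6
  mean(B) = (2 + 2 + 1 + 4) / 4 = 9/4 = 2.25

Step 2 — sample variances and covariances s[i,j] = (1/(n-1)) · Σ_k (x_{k,i} - mean_i) · (x_{k,j} - mean_j), with n-1 = 3:
  s[A,A] = ((2)·(2) + (0)·(0) + (2)·(2) + (-4)·(-4)) / 3 = 24/3 = 8
  s[A,B] = ((2)·(-0.25) + (0)·(-0.25) + (2)·(-1.25) + (-4)·(1.75)) / 3 = -10/3 = -3.3333
  s[B,B] = ((-0.25)·(-0.25) + (-0.25)·(-0.25) + (-1.25)·(-1.25) + (1.75)·(1.75)) / 3 = 4.75/3 = 1.5833
  Sample standard deviations s_i = √(s[i,i]):
  s(A) = √(8) = 2.8284
  s(B) = √(1.5833) = 1.2583

Step 3 — r_{ij} = s_{ij} / (s_i · s_j):
  r[A,A] = 1 (diagonal).
  r[A,B] = -3.3333 / (2.8284 · 1.2583) = -3.3333 / 3.559 = -0.9366
  r[B,B] = 1 (diagonal).

R is symmetric with unit diagonal. Assembling:

R = [[1, -0.9366],
 [-0.9366, 1]]


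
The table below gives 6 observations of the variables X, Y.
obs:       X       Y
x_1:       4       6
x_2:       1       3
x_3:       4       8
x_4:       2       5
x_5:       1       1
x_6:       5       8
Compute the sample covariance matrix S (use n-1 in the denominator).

Step 1 — column means:
  mean(X) = (4 + 1 + 4 + 2 + 1 + 5) / 6 = 17/6 = 2.8333
  mean(Y) = (6 + 3 + 8 + 5 + 1 + 8) / 6 = 31/6 = 5.1667

Step 2 — sample covariance S[i,j] = (1/(n-1)) · Σ_k (x_{k,i} - mean_i) · (x_{k,j} - mean_j), with n-1 = 5.
  S[X,X] = ((1.1667)·(1.1667) + (-1.8333)·(-1.8333) + (1.1667)·(1.1667) + (-0.8333)·(-0.8333) + (-1.8333)·(-1.8333) + (2.1667)·(2.1667)) / 5 = 14.8333/5 = 2.9667
  S[X,Y] = ((1.1667)·(0.8333) + (-1.8333)·(-2.1667) + (1.1667)·(2.8333) + (-0.8333)·(-0.1667) + (-1.8333)·(-4.1667) + (2.1667)·(2.8333)) / 5 = 22.1667/5 = 4.4333
  S[Y,Y] = ((0.8333)·(0.8333) + (-2.1667)·(-2.1667) + (2.8333)·(2.8333) + (-0.1667)·(-0.1667) + (-4.1667)·(-4.1667) + (2.8333)·(2.8333)) / 5 = 38.8333/5 = 7.7667

S is symmetric (S[j,i] = S[i,j]). Assembling:

S = [[2.9667, 4.4333],
 [4.4333, 7.7667]]


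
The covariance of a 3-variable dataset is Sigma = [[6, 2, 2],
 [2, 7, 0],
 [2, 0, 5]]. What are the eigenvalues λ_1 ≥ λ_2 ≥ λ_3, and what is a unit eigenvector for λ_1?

Step 1 — characteristic polynomial p(λ) = det(λI - Sigma) = λ³ - tr·λ² + c_1·λ - det, where tr = trace, c_1 = sum of the principal 2×2 minors, det = det(Sigma):
  tr = 6 + 7 + 5 = 18,
  c_1 = (6·7 - (2)²) + (6·5 - (2)²) + (7·5 - (0)²) = 38 + 26 + 35 = 99,
  det = 6·(7·5 - (0)²) - (2)·((2)·5 - (0)·(2)) + (2)·((2)·(0) - 7·(2)) = 6·(35) - (2)·(10) + (2)·(-14) = 162.
  So p(λ) = λ³ - 18λ² + 99λ - 162.
Step 2 — look for an integer root (rational root theorem: any rational root is an integer divisor of 162). Testing λ = 3:
  p(3) = 27 - 162 + 297 - 162 = 0  ✓
  Dividing out (λ - 3): p(λ) = (λ - 3)(λ² - 15λ + 54).
Step 3 — remaining eigenvalues from the quadratic λ² - 15λ + 54 = 0:
  Δ = 15² - 4·54 = 225 - 216 = 9,  λ = (15 ± √9)/2 = (15 ± 3)/2 = 9 or 6.
  Sorted: λ_1 = 9,  λ_2 = 6,  λ_3 = 3  (check: sum = 18 = tr ✓).

Step 4 — unit eigenvector for λ_1 = 9: v spans the null space of (Sigma - λ_1 I), whose rows are
  r_1 = (-3, 2, 2),  r_2 = (2, -2, 0),  r_3 = (2, 0, -4).
  v is orthogonal to every row, so take v ∝ r_1 × r_2 = ((2)·(0) - (2)·(-2), (2)·(2) - (-3)·(0), (-3)·(-2) - (2)·(2)) = (4, 4, 2).
  Rescale (divide by 2): u = (2, 2, 1).
  ||u|| = √((2)² + (2)² + (1)²) = √(9) = 3,  v_1 = u/||u|| ≈ (0.6667, 0.6667, 0.3333) (||v_1|| = 1).

λ_1 = 9,  λ_2 = 6,  λ_3 = 3;  v_1 ≈ (0.6667, 0.6667, 0.3333)


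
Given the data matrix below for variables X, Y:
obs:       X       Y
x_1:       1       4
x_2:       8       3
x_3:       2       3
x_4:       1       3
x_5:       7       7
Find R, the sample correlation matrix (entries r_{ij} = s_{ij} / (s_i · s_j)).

Step 1 — column means:
  mean(X) = (1 + 8 + 2 + 1 + 7) / 5 = 19/5 = 3.8
  mean(Y) = (4 + 3 + 3 + 3 + 7) / 5 = 20/5 = 4

Step 2 — sample variances and covariances s[i,j] = (1/(n-1)) · Σ_k (x_{k,i} - mean_i) · (x_{k,j} - mean_j), with n-1 = 4:
  s[X,X] = ((-2.8)·(-2.8) + (4.2)·(4.2) + (-1.8)·(-1.8) + (-2.8)·(-2.8) + (3.2)·(3.2)) / 4 = 46.8/4 = 11.7
  s[X,Y] = ((-2.8)·(0) + (4.2)·(-1) + (-1.8)·(-1) + (-2.8)·(-1) + (3.2)·(3)) / 4 = 10/4 = 2.5
  s[Y,Y] = ((0)·(0) + (-1)·(-1) + (-1)·(-1) + (-1)·(-1) + (3)·(3)) / 4 = 12/4 = 3
  Sample standard deviations s_i = √(s[i,i]):
  s(X) = √(11.7) = 3.4205
  s(Y) = √(3) = 1.7321

Step 3 — r_{ij} = s_{ij} / (s_i · s_j):
  r[X,X] = 1 (diagonal).
  r[X,Y] = 2.5 / (3.4205 · 1.7321) = 2.5 / 5.9245 = 0.422
  r[Y,Y] = 1 (diagonal).

R is symmetric with unit diagonal. Assembling:

R = [[1, 0.422],
 [0.422, 1]]


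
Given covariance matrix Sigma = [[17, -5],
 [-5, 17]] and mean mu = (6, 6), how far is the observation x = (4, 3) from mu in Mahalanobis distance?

Step 1 — centre the observation: (x - mu) = (-2, -3).

Step 2 — invert Sigma. det(Sigma) = 17·17 - (-5)² = 264.
  Sigma^{-1} = (1/det) · [[d, -b], [-b, a]] = [[0.0644, 0.0189],
 [0.0189, 0.0644]].

Step 3 — form the quadratic (x - mu)^T · Sigma^{-1} · (x - mu):
  Sigma^{-1} · (x - mu) = (-0.1856, -0.2311).
  (x - mu)^T · [Sigma^{-1} · (x - mu)] = (-2)·(-0.1856) + (-3)·(-0.2311) = 1.0644.

Step 4 — take square root: d = √(1.0644) ≈ 1.0317.

d(x, mu) = √(1.0644) ≈ 1.0317


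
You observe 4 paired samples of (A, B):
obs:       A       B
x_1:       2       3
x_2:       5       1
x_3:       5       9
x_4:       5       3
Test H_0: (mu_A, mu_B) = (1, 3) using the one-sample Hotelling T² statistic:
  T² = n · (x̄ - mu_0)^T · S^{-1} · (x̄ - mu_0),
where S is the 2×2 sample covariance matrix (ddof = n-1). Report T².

Step 1 — sample mean vector:
  mean(A) = (2 + 5 + 5 + 5) / 4 = 17/4 = 4.25
  mean(B) = (3 + 1 + 9 + 3) / 4 = 16/4 = 4
  x̄ = (4.25, 4),  deviation x̄ - mu_0 = (4.25, 4) - (1, 3) = (3.25, 1).

Step 2 — sample covariance matrix, S[i,j] = (1/(n-1)) · Σ_k (x_{k,i} - mean_i) · (x_{k,j} - mean_j), divisor n-1 = 3:
  S[A,A] = ((-2.25)·(-2.25) + (0.75)·(0.75) + (0.75)·(0.75) + (0.75)·(0.75)) / 3 = 6.75/3 = 2.25
  S[A,B] = ((-2.25)·(-1) + (0.75)·(-3) + (0.75)·(5) + (0.75)·(-1)) / 3 = 3/3 = 1
  S[B,B] = ((-1)·(-1) + (-3)·(-3) + (5)·(5) + (-1)·(-1)) / 3 = 36/3 = 12
  S = [[2.25, 1],
 [1, 12]].

Step 3 — invert S. det(S) = 2.25·12 - (1)² = 26.
  S^{-1} = (1/det) · [[d, -b], [-b, a]] = [[0.4615, -0.0385],
 [-0.0385, 0.0865]].

Step 4 — quadratic form (x̄ - mu_0)^T · S^{-1} · (x̄ - mu_0):
  S^{-1} · (x̄ - mu_0) = (1.4615, -0.0385),
  (x̄ - mu_0)^T · [...] = (3.25)·(1.4615) + (1)·(-0.0385) = 4.7115.

Step 5 — scale by n: T² = 4 · 4.7115 = 18.8462.

T² ≈ 18.8462


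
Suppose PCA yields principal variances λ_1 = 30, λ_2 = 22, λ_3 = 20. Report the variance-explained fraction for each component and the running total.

Step 1 — total variance = trace(Sigma) = Σ λ_i = 30 + 22 + 20 = 72.

Step 2 — fraction explained by component i = λ_i / Σ λ:
  PC1: 30/72 = 0.4167
  PC2: 22/72 = 0.3056
  PC3: 20/72 = 0.2778

Step 3 — cumulative fraction after k components = (λ_1 + ... + λ_k) / Σ λ:
  k = 1: 30/72 = 0.4167
  k = 2: (30 + 22)/72 = 52/72 = 0.7222
  k = 3: (30 + 22 + 20)/72 = 72/72 = 1

Summary (fraction, with percent):

explained: PC1 0.4167 (41.67%), PC2 0.3056 (30.56%), PC3 0.2778 (27.78%);  cumulative: 0.4167, 0.7222, 1
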